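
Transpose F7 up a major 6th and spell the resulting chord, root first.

F up a major 6th → D. New chord: D dominant seventh.
D — root
F♯ — major 3rd
A — perfect 5th
C — minor 7th

D – F♯ – A – C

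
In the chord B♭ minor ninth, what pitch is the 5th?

F

B♭ minor ninth is built on B-flat; its 5th is a perfect 5th above the root.
A fifth above B uses the letter F, and the perfect 5th above B-flat is F.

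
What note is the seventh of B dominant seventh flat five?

A

Root of B dominant seventh flat five = B. The 7th is a minor 7th: B up a minor 7th → A.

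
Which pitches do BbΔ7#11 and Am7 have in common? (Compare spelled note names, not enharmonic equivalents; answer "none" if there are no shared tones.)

A – E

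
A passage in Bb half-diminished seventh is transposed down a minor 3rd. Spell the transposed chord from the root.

Bb down a minor 3rd → G. New chord: G half-diminished seventh.
Root: G
Minor 3rd (3rd): Bb
Diminished 5th (5th): Db
Minor 7th (7th): F

G, Bb, Db, F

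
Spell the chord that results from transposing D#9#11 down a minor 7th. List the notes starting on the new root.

E♯, G𝄪, B♯, D♯, F𝄪, A𝄪

A minor 7th down from D♯ is E♯, so the new chord is E♯ dominant ninth sharp eleven.
Root: E♯
Major 3rd (3rd): G𝄪
Perfect 5th (5th): B♯
Minor 7th (7th): D♯
Major 9th (9th): F𝄪
Augmented 11th (11th): A𝄪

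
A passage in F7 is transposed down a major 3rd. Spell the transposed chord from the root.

Db, F, Ab, Cb

A major 3rd down from F is Db, so the new chord is Db dominant seventh.
root → Db
3rd (major 3rd) → F
5th (perfect 5th) → Ab
7th (minor 7th) → Cb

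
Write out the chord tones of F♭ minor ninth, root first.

Fb, Abb, Cb, Ebb, Gb

F♭ minor ninth is a minor ninth built on Fb.
Root: Fb
Minor 3rd (3rd): Abb
Perfect 5th (5th): Cb
Minor 7th (7th): Ebb
Major 9th (9th): Gb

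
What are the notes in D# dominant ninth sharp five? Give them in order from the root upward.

D#  F##  A##  C#  E#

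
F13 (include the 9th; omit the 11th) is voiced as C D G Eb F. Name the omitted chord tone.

The full F13 chord is F, A, C, Eb, G, D.
Comparing with the voicing, the major 3rd (3rd) — A — is absent.

A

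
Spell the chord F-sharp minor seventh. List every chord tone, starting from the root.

F# – A – C# – E

Root F#, quality minor seventh:
- root: F#
- minor 3rd: A
- perfect 5th: C#
- minor 7th: E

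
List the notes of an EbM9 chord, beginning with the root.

Eb  G  Bb  D  F

Root Eb, quality major ninth:
Eb — root
G — major 3rd
Bb — perfect 5th
D — major 7th
F — major 9th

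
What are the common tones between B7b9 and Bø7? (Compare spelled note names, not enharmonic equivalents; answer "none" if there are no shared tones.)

B7b9: B D♯ F♯ A C
Bø7: B D F A
Common to both → B, A.

B – A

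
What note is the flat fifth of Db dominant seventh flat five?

A-double-flat

Db dominant seventh flat five is built on D-flat; its 5th is a diminished 5th above the root.
A fifth above D uses the letter A, and the diminished 5th above D-flat is A-double-flat.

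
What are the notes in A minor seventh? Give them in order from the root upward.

A minor seventh is a minor seventh built on A.
root → A
3rd (minor 3rd) → C
5th (perfect 5th) → E
7th (minor 7th) → G

A  C  E  G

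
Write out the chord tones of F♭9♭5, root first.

F♭9♭5 is a dominant ninth flat five built on F♭.
Root: F♭
Major 3rd (3rd): A♭
Diminished 5th (5th): C𝄫
Minor 7th (7th): E𝄫
Major 9th (9th): G♭

F♭  A♭  C𝄫  E𝄫  G♭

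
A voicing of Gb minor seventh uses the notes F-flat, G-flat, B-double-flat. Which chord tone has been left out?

D-flat

The full Gb minor seventh chord is G-flat, B-double-flat, D-flat, F-flat.
Comparing with the voicing, the perfect 5th (5th) — D-flat — is absent.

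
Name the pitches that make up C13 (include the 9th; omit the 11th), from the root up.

C13: dominant thirteenth on C.
- root: C
- major 3rd: E
- perfect 5th: G
- minor 7th: Bb
- major 9th: D
- major 13th: A

C  E  G  Bb  D  A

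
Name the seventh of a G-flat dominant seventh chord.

F-flat

G-flat dominant seventh is built on G-flat; its 7th is a minor 7th above the root.
A seventh above G uses the letter F, and the minor 7th above G-flat is F-flat.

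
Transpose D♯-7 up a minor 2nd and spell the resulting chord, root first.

A minor 2nd up from D# is E, so the new chord is E minor seventh.
- root: E
- minor 3rd: G
- perfect 5th: B
- minor 7th: D

E  G  B  D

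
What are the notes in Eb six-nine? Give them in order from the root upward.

Eb six-nine: six-nine on Eb.
- root: Eb
- major 3rd: G
- perfect 5th: Bb
- major 6th: C
- major 9th: F

Eb, G, Bb, C, F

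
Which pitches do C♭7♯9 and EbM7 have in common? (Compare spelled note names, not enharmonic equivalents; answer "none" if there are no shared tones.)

C♭7♯9: Cb Eb Gb Bbb D
EbM7: Eb G Bb D
Common to both → Eb, D.

Eb, D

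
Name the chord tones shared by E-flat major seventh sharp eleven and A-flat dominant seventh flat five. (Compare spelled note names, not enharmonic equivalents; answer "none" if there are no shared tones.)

none

E-flat major seventh sharp eleven: Eb G Bb D A
A-flat dominant seventh flat five: Ab C Ebb Gb
Common to both → none.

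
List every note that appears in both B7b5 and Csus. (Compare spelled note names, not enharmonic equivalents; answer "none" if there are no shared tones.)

F

B7b5: B D♯ F A
Csus: C F G
Common to both → F.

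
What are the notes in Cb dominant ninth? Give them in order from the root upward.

C-flat, E-flat, G-flat, B-double-flat, D-flat

Root C-flat, quality dominant ninth:
Root: C-flat
Major 3rd (3rd): E-flat
Perfect 5th (5th): G-flat
Minor 7th (7th): B-double-flat
Major 9th (9th): D-flat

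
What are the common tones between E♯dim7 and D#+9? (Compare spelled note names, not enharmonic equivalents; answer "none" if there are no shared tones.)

E♯dim7 = E#, G#, B, D.
D#+9 = D#, F##, A##, C#, E#.
Shared: E#.

E#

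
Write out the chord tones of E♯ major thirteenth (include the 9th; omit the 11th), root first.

E♯ major thirteenth is a major thirteenth built on E-sharp.
root → E-sharp
3rd (major 3rd) → G-double-sharp
5th (perfect 5th) → B-sharp
7th (major 7th) → D-double-sharp
9th (major 9th) → F-double-sharp
13th (major 13th) → C-double-sharp

E-sharp  G-double-sharp  B-sharp  D-double-sharp  F-double-sharp  C-double-sharp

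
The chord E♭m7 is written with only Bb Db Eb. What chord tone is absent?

Gb

The full E♭m7 chord is Eb, Gb, Bb, Db.
Comparing with the voicing, the minor 3rd (3rd) — Gb — is absent.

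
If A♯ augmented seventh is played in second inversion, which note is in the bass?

E-double-sharp

A♯ augmented seventh in root position is A-sharp–C-double-sharp–E-double-sharp–G-sharp.
Second inversion places the fifth in the bass, which is E-double-sharp.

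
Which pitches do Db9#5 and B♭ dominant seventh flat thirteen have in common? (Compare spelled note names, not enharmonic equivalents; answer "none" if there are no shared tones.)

Db9#5: Db F A Cb Eb
B♭ dominant seventh flat thirteen: Bb D F Ab Gb
Common to both → F.

F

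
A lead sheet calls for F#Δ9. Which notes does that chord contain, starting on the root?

F# – A# – C# – E# – G#

F#Δ9 is a major ninth built on F#.
Root: F#
Major 3rd (3rd): A#
Perfect 5th (5th): C#
Major 7th (7th): E#
Major 9th (9th): G#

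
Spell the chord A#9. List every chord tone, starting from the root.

A#, C##, E#, G#, B#

A#9 is a dominant ninth built on A#.
root → A#
3rd (major 3rd) → C##
5th (perfect 5th) → E#
7th (minor 7th) → G#
9th (major 9th) → B#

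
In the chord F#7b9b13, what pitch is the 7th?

E

Root of F#7b9b13 = F#. The 7th is a minor 7th: F# up a minor 7th → E.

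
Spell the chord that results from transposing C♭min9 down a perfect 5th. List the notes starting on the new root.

Cb down a perfect 5th → Fb. New chord: Fb minor ninth.
root → Fb
3rd (minor 3rd) → Abb
5th (perfect 5th) → Cb
7th (minor 7th) → Ebb
9th (major 9th) → Gb

Fb Abb Cb Ebb Gb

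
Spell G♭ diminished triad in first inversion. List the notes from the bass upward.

G♭ diminished triad = Gb–Bbb–Dbb; first inversion → third (Bbb) lowest.

Bbb  Dbb  Gb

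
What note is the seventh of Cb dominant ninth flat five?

Root of Cb dominant ninth flat five = Cb. The 7th is a minor 7th: Cb up a minor 7th → Bbb.

Bbb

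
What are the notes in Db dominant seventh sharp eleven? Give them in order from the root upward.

Db dominant seventh sharp eleven: dominant seventh sharp eleven on D-flat.
- root: D-flat
- major 3rd: F
- perfect 5th: A-flat
- minor 7th: C-flat
- augmented 11th: G

D-flat  F  A-flat  C-flat  G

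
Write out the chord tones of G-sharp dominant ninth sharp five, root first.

G-sharp, B-sharp, D-double-sharp, F-sharp, A-sharp

Root G-sharp, quality dominant ninth sharp five:
root → G-sharp
3rd (major 3rd) → B-sharp
5th (augmented 5th) → D-double-sharp
7th (minor 7th) → F-sharp
9th (major 9th) → A-sharp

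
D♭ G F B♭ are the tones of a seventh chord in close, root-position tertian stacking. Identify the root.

Stacking in thirds gives G – B♭ – D♭ – F, so G is the root — G half-diminished seventh.

G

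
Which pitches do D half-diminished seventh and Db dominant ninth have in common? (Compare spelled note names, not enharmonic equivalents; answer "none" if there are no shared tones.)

F – A-flat

D half-diminished seventh: D F A-flat C
Db dominant ninth: D-flat F A-flat C-flat E-flat
Common to both → F, A-flat.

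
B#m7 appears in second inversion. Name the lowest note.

F##

B#m7 = B#–D#–F##–A#. Second inversion → fifth in the bass = F##.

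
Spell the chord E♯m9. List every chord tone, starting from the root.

E# – G# – B# – D# – F##

E♯m9: minor ninth on E#.
root → E#
3rd (minor 3rd) → G#
5th (perfect 5th) → B#
7th (minor 7th) → D#
9th (major 9th) → F##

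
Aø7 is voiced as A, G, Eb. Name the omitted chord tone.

Aø7 = A, C, Eb, G. The voicing lacks the 3rd (minor 3rd), C.

C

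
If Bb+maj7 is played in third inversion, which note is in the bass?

A

Bb+maj7 in root position is B♭–D–F♯–A.
Third inversion places the seventh in the bass, which is A.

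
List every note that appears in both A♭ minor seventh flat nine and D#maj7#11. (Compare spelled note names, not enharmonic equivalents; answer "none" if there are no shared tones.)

none

A♭ minor seventh flat nine: Ab Cb Eb Gb Bbb
D#maj7#11: D# F## A# C## G##
Common to both → none.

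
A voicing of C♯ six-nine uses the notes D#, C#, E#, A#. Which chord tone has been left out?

G#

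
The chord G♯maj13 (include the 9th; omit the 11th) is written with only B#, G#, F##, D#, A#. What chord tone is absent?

G♯maj13 = G#, B#, D#, F##, A#, E#. The voicing lacks the 13th (major 13th), E#.

E#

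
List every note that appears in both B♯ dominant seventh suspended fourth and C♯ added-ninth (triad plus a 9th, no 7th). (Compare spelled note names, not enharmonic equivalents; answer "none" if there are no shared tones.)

E-sharp

B♯ dominant seventh suspended fourth: B-sharp E-sharp F-double-sharp A-sharp
C♯ added-ninth: C-sharp E-sharp G-sharp D-sharp
Common to both → E-sharp.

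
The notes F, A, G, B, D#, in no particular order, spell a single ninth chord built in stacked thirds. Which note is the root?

G

Arranged so that each adjacent pair is a third by letter name: G – B – D# – F – A.
The bottom of that stack, G, is the root (this is G dominant ninth sharp five).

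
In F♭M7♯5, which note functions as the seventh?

Eb

Root of F♭M7♯5 = Fb. The 7th is a major 7th: Fb up a major 7th → Eb.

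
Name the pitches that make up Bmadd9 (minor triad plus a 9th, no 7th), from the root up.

Root B, quality minor added-ninth:
B — root
D — minor 3rd
F# — perfect 5th
C# — major 9th

B, D, F#, C#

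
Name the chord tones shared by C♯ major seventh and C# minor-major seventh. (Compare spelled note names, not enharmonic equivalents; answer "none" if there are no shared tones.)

C♯, G♯, B♯

C♯ major seventh = C♯, E♯, G♯, B♯.
C# minor-major seventh = C♯, E, G♯, B♯.
Shared: C♯, G♯, B♯.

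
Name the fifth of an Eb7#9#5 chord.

Eb7#9#5 is built on Eb; its 5th is an augmented 5th above the root.
A fifth above E uses the letter B, and the augmented 5th above Eb is B.

B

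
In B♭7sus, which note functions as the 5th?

Root of B♭7sus = Bb. The 5th is a perfect 5th: Bb up a perfect 5th → F.

F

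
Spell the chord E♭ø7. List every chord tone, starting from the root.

E♭, G♭, B𝄫, D♭

E♭ø7: half-diminished seventh on E♭.
root → E♭
3rd (minor 3rd) → G♭
5th (diminished 5th) → B𝄫
7th (minor 7th) → D♭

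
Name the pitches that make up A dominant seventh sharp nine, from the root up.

A C-sharp E G B-sharp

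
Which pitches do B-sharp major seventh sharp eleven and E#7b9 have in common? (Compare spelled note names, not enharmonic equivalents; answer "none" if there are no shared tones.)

B#

B-sharp major seventh sharp eleven: B# D## F## A## E##
E#7b9: E# G## B# D# F#
Common to both → B#.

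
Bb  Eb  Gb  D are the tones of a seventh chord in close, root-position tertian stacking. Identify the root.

Eb

Arranged so that each adjacent pair is a third by letter name: Eb – Gb – Bb – D.
The bottom of that stack, Eb, is the root (this is Eb minor-major seventh).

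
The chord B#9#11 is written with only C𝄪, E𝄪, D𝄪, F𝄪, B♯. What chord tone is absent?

A♯

The full B#9#11 chord is B♯, D𝄪, F𝄪, A♯, C𝄪, E𝄪.
Comparing with the voicing, the minor 7th (7th) — A♯ — is absent.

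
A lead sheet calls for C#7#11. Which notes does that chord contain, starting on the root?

C#  E#  G#  B  F##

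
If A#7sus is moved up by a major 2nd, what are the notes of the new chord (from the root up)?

B#, E#, F##, A#

A major 2nd up from A# is B#, so the new chord is B# dominant seventh suspended fourth.
Root: B#
Perfect 4th (4th): E#
Perfect 5th (5th): F##
Minor 7th (7th): A#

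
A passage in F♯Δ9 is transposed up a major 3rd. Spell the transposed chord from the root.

A♯  C𝄪  E♯  G𝄪  B♯

F♯ up a major 3rd → A♯. New chord: A♯ major ninth.
Root: A♯
Major 3rd (3rd): C𝄪
Perfect 5th (5th): E♯
Major 7th (7th): G𝄪
Major 9th (9th): B♯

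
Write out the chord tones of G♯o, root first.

G♯, B, D

G♯o: diminished triad on G♯.
Root: G♯
Minor 3rd (3rd): B
Diminished 5th (5th): D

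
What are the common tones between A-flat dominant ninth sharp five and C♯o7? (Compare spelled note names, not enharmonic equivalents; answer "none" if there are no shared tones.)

E  Bb

A-flat dominant ninth sharp five = Ab, C, E, Gb, Bb.
C♯o7 = C#, E, G, Bb.
Shared: E, Bb.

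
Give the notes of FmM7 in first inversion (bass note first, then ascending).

Ab – C – E – F

In root position, FmM7 is F–Ab–C–E.
First inversion puts the third (Ab) in the bass.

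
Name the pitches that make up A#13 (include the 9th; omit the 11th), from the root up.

A#  C##  E#  G#  B#  F##

A#13 is a dominant thirteenth built on A#.
- root: A#
- major 3rd: C##
- perfect 5th: E#
- minor 7th: G#
- major 9th: B#
- major 13th: F##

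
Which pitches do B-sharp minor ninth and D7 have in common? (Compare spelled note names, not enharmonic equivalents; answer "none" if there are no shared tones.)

B-sharp minor ninth: B# D# F## A# C##
D7: D F# A C
Common to both → none.

none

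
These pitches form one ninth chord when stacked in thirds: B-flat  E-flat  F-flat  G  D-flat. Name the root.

Stacking in thirds gives E-flat – G – B-flat – D-flat – F-flat, so E-flat is the root — E-flat dominant seventh flat nine.

E-flat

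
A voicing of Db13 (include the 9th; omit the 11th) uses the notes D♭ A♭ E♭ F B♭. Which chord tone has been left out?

C♭

The full Db13 chord is D♭, F, A♭, C♭, E♭, B♭.
Comparing with the voicing, the minor 7th (7th) — C♭ — is absent.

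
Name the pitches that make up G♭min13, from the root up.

G♭min13 is a minor thirteenth built on G♭.
Root: G♭
Minor 3rd (3rd): B𝄫
Perfect 5th (5th): D♭
Minor 7th (7th): F♭
Major 9th (9th): A♭
Perfect 11th (11th): C♭
Major 13th (13th): E♭

G♭, B𝄫, D♭, F♭, A♭, C♭, E♭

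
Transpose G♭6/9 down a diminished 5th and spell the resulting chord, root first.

Gb down a diminished 5th → C. New chord: C six-nine.
- root: C
- major 3rd: E
- perfect 5th: G
- major 6th: A
- major 9th: D

C  E  G  A  D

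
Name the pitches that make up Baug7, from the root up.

Baug7: augmented seventh on B.
B — root
D# — major 3rd
F## — augmented 5th
A — minor 7th

B, D#, F##, A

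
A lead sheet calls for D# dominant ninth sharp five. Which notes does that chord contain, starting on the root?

D# dominant ninth sharp five: dominant ninth sharp five on D-sharp.
D-sharp — root
F-double-sharp — major 3rd
A-double-sharp — augmented 5th
C-sharp — minor 7th
E-sharp — major 9th

D-sharp  F-double-sharp  A-double-sharp  C-sharp  E-sharp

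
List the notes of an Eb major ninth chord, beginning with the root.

Eb major ninth: major ninth on Eb.
Eb — root
G — major 3rd
Bb — perfect 5th
D — major 7th
F — major 9th

Eb, G, Bb, D, F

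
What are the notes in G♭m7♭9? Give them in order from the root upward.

G♭ – B𝄫 – D♭ – F♭ – A𝄫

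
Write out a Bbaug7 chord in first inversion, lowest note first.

In root position, Bbaug7 is B♭–D–F♯–A♭.
First inversion puts the third (D) in the bass.

D, F♯, A♭, B♭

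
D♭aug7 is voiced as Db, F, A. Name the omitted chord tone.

Cb

The full D♭aug7 chord is Db, F, A, Cb.
Comparing with the voicing, the minor 7th (7th) — Cb — is absent.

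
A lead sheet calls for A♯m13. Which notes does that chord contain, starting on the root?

Root A#, quality minor thirteenth:
A# — root
C# — minor 3rd
E# — perfect 5th
G# — minor 7th
B# — major 9th
D# — perfect 11th
F## — major 13th

A#  C#  E#  G#  B#  D#  F##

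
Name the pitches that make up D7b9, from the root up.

D, F#, A, C, Eb

Root D, quality dominant seventh flat nine:
- root: D
- major 3rd: F#
- perfect 5th: A
- minor 7th: C
- minor 9th: Eb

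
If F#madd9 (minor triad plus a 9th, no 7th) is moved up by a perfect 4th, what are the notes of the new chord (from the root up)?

Transposed root: F# → B (perfect 4th up). So we spell B minor added-ninth:
Root: B
Minor 3rd (3rd): D
Perfect 5th (5th): F#
Major 9th (9th): C#

B D F# C#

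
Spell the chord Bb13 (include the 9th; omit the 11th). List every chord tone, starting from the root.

Bb – D – F – Ab – C – G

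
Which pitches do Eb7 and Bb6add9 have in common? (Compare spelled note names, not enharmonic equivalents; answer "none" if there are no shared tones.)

Eb7: Eb G Bb Db
Bb6add9: Bb D F G C
Common to both → G, Bb.

G, Bb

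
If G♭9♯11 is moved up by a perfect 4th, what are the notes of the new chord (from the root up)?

Cb Eb Gb Bbb Db F

Gb up a perfect 4th → Cb. New chord: Cb dominant ninth sharp eleven.
root → Cb
3rd (major 3rd) → Eb
5th (perfect 5th) → Gb
7th (minor 7th) → Bbb
9th (major 9th) → Db
11th (augmented 11th) → F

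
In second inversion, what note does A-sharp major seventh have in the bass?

E#

A-sharp major seventh in root position is A#–C##–E#–G##.
Second inversion places the fifth in the bass, which is E#.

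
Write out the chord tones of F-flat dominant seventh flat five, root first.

Fb, Ab, Cbb, Ebb

F-flat dominant seventh flat five: dominant seventh flat five on Fb.
Fb — root
Ab — major 3rd
Cbb — diminished 5th
Ebb — minor 7th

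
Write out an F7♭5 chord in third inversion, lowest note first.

E♭, F, A, C♭

F7♭5 = F–A–C♭–E♭; third inversion → seventh (E♭) lowest.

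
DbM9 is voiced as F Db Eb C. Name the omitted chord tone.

Ab

The full DbM9 chord is Db, F, Ab, C, Eb.
Comparing with the voicing, the perfect 5th (5th) — Ab — is absent.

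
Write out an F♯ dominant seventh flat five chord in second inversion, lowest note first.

C – E – F-sharp – A-sharp

F♯ dominant seventh flat five = F-sharp–A-sharp–C–E; second inversion → fifth (C) lowest.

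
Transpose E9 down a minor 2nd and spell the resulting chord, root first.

Transposed root: E → D# (minor 2nd down). So we spell D# dominant ninth:
root → D#
3rd (major 3rd) → F##
5th (perfect 5th) → A#
7th (minor 7th) → C#
9th (major 9th) → E#

D#, F##, A#, C#, E#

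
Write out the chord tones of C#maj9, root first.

C#, E#, G#, B#, D#

C#maj9: major ninth on C#.
C# — root
E# — major 3rd
G# — perfect 5th
B# — major 7th
D# — major 9th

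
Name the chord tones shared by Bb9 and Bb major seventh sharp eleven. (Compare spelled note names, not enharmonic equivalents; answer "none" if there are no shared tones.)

Bb, D, F

Bb9 = Bb, D, F, Ab, C.
Bb major seventh sharp eleven = Bb, D, F, A, E.
Shared: Bb, D, F.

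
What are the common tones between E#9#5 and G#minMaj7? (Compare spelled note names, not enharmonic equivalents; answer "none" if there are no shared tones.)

D#, F##

E#9#5: E# G## B## D# F##
G#minMaj7: G# B D# F##
Common to both → D#, F##.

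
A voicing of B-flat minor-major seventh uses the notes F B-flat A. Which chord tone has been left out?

D-flat

B-flat minor-major seventh = B-flat, D-flat, F, A. The voicing lacks the 3rd (minor 3rd), D-flat.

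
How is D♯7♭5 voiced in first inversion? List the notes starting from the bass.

F## A C# D#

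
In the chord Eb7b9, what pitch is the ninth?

Eb7b9 is built on Eb; its 9th is a minor 9th above the root.
A second above E uses the letter F, and the minor 9th above Eb is Fb.

Fb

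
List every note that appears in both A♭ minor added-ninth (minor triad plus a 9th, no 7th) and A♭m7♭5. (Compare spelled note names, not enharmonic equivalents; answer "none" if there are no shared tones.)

A♭ minor added-ninth: Ab Cb Eb Bb
A♭m7♭5: Ab Cb Ebb Gb
Common to both → Ab, Cb.

Ab  Cb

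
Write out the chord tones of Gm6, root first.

Gm6: minor sixth on G.
- root: G
- minor 3rd: Bb
- perfect 5th: D
- major 6th: E

G, Bb, D, E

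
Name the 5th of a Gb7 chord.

Db

Root of Gb7 = Gb. The 5th is a perfect 5th: Gb up a perfect 5th → Db.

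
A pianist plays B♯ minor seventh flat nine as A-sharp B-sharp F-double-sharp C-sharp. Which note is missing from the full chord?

D-sharp

The full B♯ minor seventh flat nine chord is B-sharp, D-sharp, F-double-sharp, A-sharp, C-sharp.
Comparing with the voicing, the minor 3rd (3rd) — D-sharp — is absent.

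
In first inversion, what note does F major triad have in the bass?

F major triad = F–A–C. First inversion → third in the bass = A.

A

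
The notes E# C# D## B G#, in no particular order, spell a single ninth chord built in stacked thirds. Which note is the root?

Arranged so that each adjacent pair is a third by letter name: C# – E# – G# – B – D##.
The bottom of that stack, C#, is the root (this is C# dominant seventh sharp nine).

C#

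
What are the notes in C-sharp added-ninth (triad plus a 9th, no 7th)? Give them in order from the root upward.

C# – E# – G# – D#

C-sharp added-ninth: added-ninth on C#.
C# — root
E# — major 3rd
G# — perfect 5th
D# — major 9th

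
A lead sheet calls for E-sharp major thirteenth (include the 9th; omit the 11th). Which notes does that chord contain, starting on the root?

E♯, G𝄪, B♯, D𝄪, F𝄪, C𝄪

E-sharp major thirteenth: major thirteenth on E♯.
- root: E♯
- major 3rd: G𝄪
- perfect 5th: B♯
- major 7th: D𝄪
- major 9th: F𝄪
- major 13th: C𝄪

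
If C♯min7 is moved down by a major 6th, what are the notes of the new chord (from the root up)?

C# down a major 6th → E. New chord: E minor seventh.
Root: E
Minor 3rd (3rd): G
Perfect 5th (5th): B
Minor 7th (7th): D

E  G  B  D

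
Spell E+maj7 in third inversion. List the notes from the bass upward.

E+maj7 = E–G#–B#–D#; third inversion → seventh (D#) lowest.

D# – E – G# – B#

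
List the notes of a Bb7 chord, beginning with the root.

Root B♭, quality dominant seventh:
Root: B♭
Major 3rd (3rd): D
Perfect 5th (5th): F
Minor 7th (7th): A♭

B♭, D, F, A♭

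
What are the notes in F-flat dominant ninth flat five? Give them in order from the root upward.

Root Fb, quality dominant ninth flat five:
Root: Fb
Major 3rd (3rd): Ab
Diminished 5th (5th): Cbb
Minor 7th (7th): Ebb
Major 9th (9th): Gb

Fb – Ab – Cbb – Ebb – Gb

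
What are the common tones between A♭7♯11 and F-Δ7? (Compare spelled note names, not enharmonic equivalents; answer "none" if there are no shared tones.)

A♭7♯11 = Ab, C, Eb, Gb, D.
F-Δ7 = F, Ab, C, E.
Shared: Ab, C.

Ab, C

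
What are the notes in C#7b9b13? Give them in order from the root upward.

C#, E#, G#, B, D, A

C#7b9b13: dominant seventh flat nine flat thirteen on C#.
- root: C#
- major 3rd: E#
- perfect 5th: G#
- minor 7th: B
- minor 9th: D
- minor 13th: A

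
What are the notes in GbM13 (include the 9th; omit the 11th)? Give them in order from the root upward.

Root Gb, quality major thirteenth:
Root: Gb
Major 3rd (3rd): Bb
Perfect 5th (5th): Db
Major 7th (7th): F
Major 9th (9th): Ab
Major 13th (13th): Eb

Gb, Bb, Db, F, Ab, Eb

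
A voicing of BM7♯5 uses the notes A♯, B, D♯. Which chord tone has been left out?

F𝄪

BM7♯5 = B, D♯, F𝄪, A♯. The voicing lacks the 5th (augmented 5th), F𝄪.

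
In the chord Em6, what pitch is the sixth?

C♯

Em6 is built on E; its 6th is a major 6th above the root.
A sixth above E uses the letter C, and the major 6th above E is C♯.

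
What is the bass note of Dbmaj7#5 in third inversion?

C

Dbmaj7#5 in root position is Db–F–A–C.
Third inversion places the seventh in the bass, which is C.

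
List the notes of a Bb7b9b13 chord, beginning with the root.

Bb, D, F, Ab, Cb, Gb

Bb7b9b13 is a dominant seventh flat nine flat thirteen built on Bb.
- root: Bb
- major 3rd: D
- perfect 5th: F
- minor 7th: Ab
- minor 9th: Cb
- minor 13th: Gb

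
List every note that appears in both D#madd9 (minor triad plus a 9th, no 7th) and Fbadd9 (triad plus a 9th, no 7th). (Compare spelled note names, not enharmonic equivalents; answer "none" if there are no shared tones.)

none

D#madd9: D♯ F♯ A♯ E♯
Fbadd9: F♭ A♭ C♭ G♭
Common to both → none.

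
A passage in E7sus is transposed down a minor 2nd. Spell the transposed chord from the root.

E down a minor 2nd → D#. New chord: D# dominant seventh suspended fourth.
- root: D#
- perfect 4th: G#
- perfect 5th: A#
- minor 7th: C#

D# – G# – A# – C#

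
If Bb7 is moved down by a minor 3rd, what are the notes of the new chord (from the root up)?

A minor 3rd down from B♭ is G, so the new chord is G dominant seventh.
G — root
B — major 3rd
D — perfect 5th
F — minor 7th

G B D F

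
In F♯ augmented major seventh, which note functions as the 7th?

Root of F♯ augmented major seventh = F#. The 7th is a major 7th: F# up a major 7th → E#.

E#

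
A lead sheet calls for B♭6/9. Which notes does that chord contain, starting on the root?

Bb  D  F  G  C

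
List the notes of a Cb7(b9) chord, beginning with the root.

Cb, Eb, Gb, Bbb, Dbb

Root Cb, quality dominant seventh flat nine:
Root: Cb
Major 3rd (3rd): Eb
Perfect 5th (5th): Gb
Minor 7th (7th): Bbb
Minor 9th (9th): Dbb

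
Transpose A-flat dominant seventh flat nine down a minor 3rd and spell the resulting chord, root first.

A minor 3rd down from A-flat is F, so the new chord is F dominant seventh flat nine.
F — root
A — major 3rd
C — perfect 5th
E-flat — minor 7th
G-flat — minor 9th

F  A  C  E-flat  G-flat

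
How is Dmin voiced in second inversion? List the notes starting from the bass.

A, D, F

In root position, Dmin is D–F–A.
Second inversion puts the fifth (A) in the bass.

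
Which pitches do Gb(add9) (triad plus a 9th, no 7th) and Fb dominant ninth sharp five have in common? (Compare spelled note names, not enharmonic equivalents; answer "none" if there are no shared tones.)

Gb(add9): Gb Bb Db Ab
Fb dominant ninth sharp five: Fb Ab C Ebb Gb
Common to both → Gb, Ab.

Gb – Ab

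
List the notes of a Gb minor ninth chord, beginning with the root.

G♭ – B𝄫 – D♭ – F♭ – A♭

Gb minor ninth: minor ninth on G♭.
Root: G♭
Minor 3rd (3rd): B𝄫
Perfect 5th (5th): D♭
Minor 7th (7th): F♭
Major 9th (9th): A♭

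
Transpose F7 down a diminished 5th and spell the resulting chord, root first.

Transposed root: F → B (diminished 5th down). So we spell B dominant seventh:
B — root
D# — major 3rd
F# — perfect 5th
A — minor 7th

B, D#, F#, A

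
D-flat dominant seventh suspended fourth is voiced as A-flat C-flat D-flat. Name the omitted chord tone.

G-flat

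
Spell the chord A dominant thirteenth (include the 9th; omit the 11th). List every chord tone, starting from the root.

A dominant thirteenth is a dominant thirteenth built on A.
A — root
C# — major 3rd
E — perfect 5th
G — minor 7th
B — major 9th
F# — major 13th

A – C# – E – G – B – F#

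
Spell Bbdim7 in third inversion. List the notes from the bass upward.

Abb, Bb, Db, Fb

In root position, Bbdim7 is Bb–Db–Fb–Abb.
Third inversion puts the seventh (Abb) in the bass.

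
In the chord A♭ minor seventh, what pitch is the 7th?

A♭ minor seventh is built on Ab; its 7th is a minor 7th above the root.
A seventh above A uses the letter G, and the minor 7th above Ab is Gb.

Gb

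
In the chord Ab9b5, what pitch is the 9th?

Bb

Ab9b5 is built on Ab; its 9th is a major 9th above the root.
A second above A uses the letter B, and the major 9th above Ab is Bb.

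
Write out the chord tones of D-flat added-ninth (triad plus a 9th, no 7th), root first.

Root Db, quality added-ninth:
- root: Db
- major 3rd: F
- perfect 5th: Ab
- major 9th: Eb

Db, F, Ab, Eb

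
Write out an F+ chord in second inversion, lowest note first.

C♯, F, A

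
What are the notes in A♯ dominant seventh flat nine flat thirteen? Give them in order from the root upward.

A-sharp – C-double-sharp – E-sharp – G-sharp – B – F-sharp

A♯ dominant seventh flat nine flat thirteen: dominant seventh flat nine flat thirteen on A-sharp.
root → A-sharp
3rd (major 3rd) → C-double-sharp
5th (perfect 5th) → E-sharp
7th (minor 7th) → G-sharp
9th (minor 9th) → B
13th (minor 13th) → F-sharp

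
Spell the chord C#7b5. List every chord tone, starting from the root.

C#  E#  G  B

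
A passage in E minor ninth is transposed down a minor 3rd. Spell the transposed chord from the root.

C#, E, G#, B, D#

A minor 3rd down from E is C#, so the new chord is C# minor ninth.
C# — root
E — minor 3rd
G# — perfect 5th
B — minor 7th
D# — major 9th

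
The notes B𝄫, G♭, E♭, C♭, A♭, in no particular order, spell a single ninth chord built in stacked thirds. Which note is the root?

Arranged so that each adjacent pair is a third by letter name: A♭ – C♭ – E♭ – G♭ – B𝄫.
The bottom of that stack, A♭, is the root (this is A♭ minor seventh flat nine).

A♭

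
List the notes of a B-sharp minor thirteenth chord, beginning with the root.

Root B♯, quality minor thirteenth:
root → B♯
3rd (minor 3rd) → D♯
5th (perfect 5th) → F𝄪
7th (minor 7th) → A♯
9th (major 9th) → C𝄪
11th (perfect 11th) → E♯
13th (major 13th) → G𝄪

B♯ D♯ F𝄪 A♯ C𝄪 E♯ G𝄪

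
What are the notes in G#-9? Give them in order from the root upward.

G#-9: minor ninth on G♯.
- root: G♯
- minor 3rd: B
- perfect 5th: D♯
- minor 7th: F♯
- major 9th: A♯

G♯  B  D♯  F♯  A♯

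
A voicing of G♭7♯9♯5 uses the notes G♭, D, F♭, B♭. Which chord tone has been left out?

The full G♭7♯9♯5 chord is G♭, B♭, D, F♭, A.
Comparing with the voicing, the augmented 9th (9th) — A — is absent.

A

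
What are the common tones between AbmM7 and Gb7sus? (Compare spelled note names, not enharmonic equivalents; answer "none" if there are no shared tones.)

Cb

AbmM7: Ab Cb Eb G
Gb7sus: Gb Cb Db Fb
Common to both → Cb.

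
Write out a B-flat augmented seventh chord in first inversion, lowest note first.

D  F♯  A♭  B♭

B-flat augmented seventh = B♭–D–F♯–A♭; first inversion → third (D) lowest.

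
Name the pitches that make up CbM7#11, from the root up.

Cb, Eb, Gb, Bb, F

CbM7#11: major seventh sharp eleven on Cb.
- root: Cb
- major 3rd: Eb
- perfect 5th: Gb
- major 7th: Bb
- augmented 11th: F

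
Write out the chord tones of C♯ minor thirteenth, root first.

C#  E  G#  B  D#  F#  A#

C♯ minor thirteenth is a minor thirteenth built on C#.
- root: C#
- minor 3rd: E
- perfect 5th: G#
- minor 7th: B
- major 9th: D#
- perfect 11th: F#
- major 13th: A#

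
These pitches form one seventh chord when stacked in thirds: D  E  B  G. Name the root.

E

Stacking in thirds gives E – G – B – D, so E is the root — E minor seventh.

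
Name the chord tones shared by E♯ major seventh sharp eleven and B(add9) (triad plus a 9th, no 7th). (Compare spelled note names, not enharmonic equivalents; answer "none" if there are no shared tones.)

E♯ major seventh sharp eleven: E# G## B# D## A##
B(add9): B D# F# C#
Common to both → none.

none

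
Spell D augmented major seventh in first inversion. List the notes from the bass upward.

F# A# C# D

D augmented major seventh = D–F#–A#–C#; first inversion → third (F#) lowest.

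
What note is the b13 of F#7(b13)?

D

Root of F#7(b13) = F#. The 13th is a minor 13th: F# up a minor 13th → D.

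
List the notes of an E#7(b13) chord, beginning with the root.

E# G## B# D# C#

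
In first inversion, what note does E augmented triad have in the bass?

E augmented triad in root position is E–G♯–B♯.
First inversion places the third in the bass, which is G♯.

G♯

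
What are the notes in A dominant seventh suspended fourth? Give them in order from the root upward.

A, D, E, G

Root A, quality dominant seventh suspended fourth:
- root: A
- perfect 4th: D
- perfect 5th: E
- minor 7th: G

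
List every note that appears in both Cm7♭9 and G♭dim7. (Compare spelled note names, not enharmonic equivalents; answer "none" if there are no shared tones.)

none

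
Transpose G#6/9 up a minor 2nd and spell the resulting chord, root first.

A  C#  E  F#  B

Transposed root: G# → A (minor 2nd up). So we spell A six-nine:
root → A
3rd (major 3rd) → C#
5th (perfect 5th) → E
6th (major 6th) → F#
9th (major 9th) → B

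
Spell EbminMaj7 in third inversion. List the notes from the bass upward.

D  Eb  Gb  Bb

EbminMaj7 = Eb–Gb–Bb–D; third inversion → seventh (D) lowest.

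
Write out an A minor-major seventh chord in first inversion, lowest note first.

In root position, A minor-major seventh is A–C–E–G-sharp.
First inversion puts the third (C) in the bass.

C – E – G-sharp – A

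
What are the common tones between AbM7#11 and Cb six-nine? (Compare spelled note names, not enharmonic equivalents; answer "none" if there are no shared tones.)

AbM7#11: A♭ C E♭ G D
Cb six-nine: C♭ E♭ G♭ A♭ D♭
Common to both → A♭, E♭.

A♭  E♭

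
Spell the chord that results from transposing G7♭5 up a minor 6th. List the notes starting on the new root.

Eb G Bbb Db

G up a minor 6th → Eb. New chord: Eb dominant seventh flat five.
Eb — root
G — major 3rd
Bbb — diminished 5th
Db — minor 7th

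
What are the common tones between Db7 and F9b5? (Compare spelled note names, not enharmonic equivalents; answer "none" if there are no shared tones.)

Db7 = D♭, F, A♭, C♭.
F9b5 = F, A, C♭, E♭, G.
Shared: F, C♭.

F C♭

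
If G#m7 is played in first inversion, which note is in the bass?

B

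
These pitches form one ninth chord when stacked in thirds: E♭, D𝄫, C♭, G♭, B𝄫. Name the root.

C♭

Arranged so that each adjacent pair is a third by letter name: C♭ – E♭ – G♭ – B𝄫 – D𝄫.
The bottom of that stack, C♭, is the root (this is C♭ dominant seventh flat nine).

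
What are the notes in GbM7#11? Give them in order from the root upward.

Root G♭, quality major seventh sharp eleven:
root → G♭
3rd (major 3rd) → B♭
5th (perfect 5th) → D♭
7th (major 7th) → F
11th (augmented 11th) → C

G♭, B♭, D♭, F, C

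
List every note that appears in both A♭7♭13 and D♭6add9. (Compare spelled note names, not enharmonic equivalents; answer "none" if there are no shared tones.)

A♭7♭13: Ab C Eb Gb Fb
D♭6add9: Db F Ab Bb Eb
Common to both → Ab, Eb.

Ab, Eb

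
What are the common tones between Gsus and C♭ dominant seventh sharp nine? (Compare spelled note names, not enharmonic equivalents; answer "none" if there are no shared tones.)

Gsus = G, C, D.
C♭ dominant seventh sharp nine = Cb, Eb, Gb, Bbb, D.
Shared: D.

D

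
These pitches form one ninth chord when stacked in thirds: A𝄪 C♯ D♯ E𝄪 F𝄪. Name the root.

Stacking in thirds gives D♯ – F𝄪 – A𝄪 – C♯ – E𝄪, so D♯ is the root — D♯ dominant seventh sharp nine sharp five.

D♯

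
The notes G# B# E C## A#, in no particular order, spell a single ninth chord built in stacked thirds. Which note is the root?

A#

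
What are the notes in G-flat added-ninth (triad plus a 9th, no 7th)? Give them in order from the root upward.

G-flat added-ninth is an added-ninth built on Gb.
Gb — root
Bb — major 3rd
Db — perfect 5th
Ab — major 9th

Gb, Bb, Db, Ab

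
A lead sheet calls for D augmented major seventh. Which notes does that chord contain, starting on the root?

D F-sharp A-sharp C-sharp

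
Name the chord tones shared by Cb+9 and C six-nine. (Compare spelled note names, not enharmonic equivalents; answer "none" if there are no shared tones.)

G

Cb+9: Cb Eb G Bbb Db
C six-nine: C E G A D
Common to both → G.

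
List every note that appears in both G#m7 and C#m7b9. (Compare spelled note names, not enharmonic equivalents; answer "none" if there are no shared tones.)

G#, B

G#m7: G# B D# F#
C#m7b9: C# E G# B D
Common to both → G#, B.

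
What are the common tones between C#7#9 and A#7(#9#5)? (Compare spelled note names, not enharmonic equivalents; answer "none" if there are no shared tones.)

C#7#9: C# E# G# B D##
A#7(#9#5): A# C## E## G# B##
Common to both → G#.

G#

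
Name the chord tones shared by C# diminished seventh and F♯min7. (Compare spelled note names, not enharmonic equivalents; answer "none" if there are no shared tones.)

C#  E

C# diminished seventh: C# E G Bb
F♯min7: F# A C# E
Common to both → C#, E.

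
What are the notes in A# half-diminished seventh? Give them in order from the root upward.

A#  C#  E  G#

A# half-diminished seventh: half-diminished seventh on A#.
- root: A#
- minor 3rd: C#
- diminished 5th: E
- minor 7th: G#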